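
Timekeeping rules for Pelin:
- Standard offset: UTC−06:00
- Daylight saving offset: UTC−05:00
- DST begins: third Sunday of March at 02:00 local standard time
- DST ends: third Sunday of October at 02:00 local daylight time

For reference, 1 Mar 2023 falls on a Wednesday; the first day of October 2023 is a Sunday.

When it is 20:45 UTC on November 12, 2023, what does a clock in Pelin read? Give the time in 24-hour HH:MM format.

1 March 2023 is a Wednesday, so the first Sunday is March 5 and the third is March 19.
1 October 2023 is a Sunday, so the first Sunday is October 1 and the third is October 15.
At the standard offset (UTC−06:00), 20:45 UTC − 6h = 14:45 Pelin standard time.
The standard-time date in Pelin, November 12, 2023, does not fall between 19 March and 15 October, so daylight saving is not in effect and Pelin is at UTC−06:00.
20:45 UTC − 6h = 14:45 local.

14:45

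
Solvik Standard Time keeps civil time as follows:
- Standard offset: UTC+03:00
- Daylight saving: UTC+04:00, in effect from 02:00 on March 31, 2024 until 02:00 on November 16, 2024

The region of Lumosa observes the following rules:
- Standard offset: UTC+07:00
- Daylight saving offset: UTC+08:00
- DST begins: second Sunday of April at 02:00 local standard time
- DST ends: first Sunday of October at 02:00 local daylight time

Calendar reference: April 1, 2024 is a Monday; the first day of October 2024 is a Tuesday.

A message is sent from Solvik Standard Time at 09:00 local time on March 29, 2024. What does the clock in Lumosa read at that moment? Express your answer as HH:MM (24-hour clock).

13:00

Daylight saving runs 31 March – 16 November; March 29, 2024 is outside that window, so Solvik Standard Time is on standard time at UTC+03:00.
09:00 Solvik Standard Time − 3h = 06:00 UTC.
1 April 2024 is a Monday, so the first Sunday is April 7 and the second is April 14.
1 October 2024 is a Tuesday, so the first Sunday is October 6.
At the standard offset (UTC+07:00), 06:00 UTC + 7h = 13:00 Lumosa standard time.
The standard-time date in Lumosa, March 29, 2024, is outside the daylight-saving period (14 April – 6 October), so Lumosa is on standard time, UTC+07:00.
06:00 UTC + 7h = 13:00 Lumosa.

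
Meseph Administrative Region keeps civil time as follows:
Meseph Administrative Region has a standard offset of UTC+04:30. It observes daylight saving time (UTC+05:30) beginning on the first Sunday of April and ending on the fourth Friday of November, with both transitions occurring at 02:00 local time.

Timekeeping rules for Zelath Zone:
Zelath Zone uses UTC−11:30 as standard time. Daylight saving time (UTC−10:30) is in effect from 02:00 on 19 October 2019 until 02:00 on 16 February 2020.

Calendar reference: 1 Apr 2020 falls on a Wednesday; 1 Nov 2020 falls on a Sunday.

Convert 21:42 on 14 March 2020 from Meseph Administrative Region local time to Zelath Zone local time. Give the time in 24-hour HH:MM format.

1 April 2020 is a Wednesday, so the first Sunday is April 5.
1 November 2020 is a Sunday, so the first Friday is November 6 and the fourth is November 27.
14 March 2020 does not fall between 5 April and 27 November, so daylight saving is not in effect and Meseph Administrative Region is at UTC+04:30.
21:42 Meseph Administrative Region − 4h30m = 17:12 UTC.
At the standard offset (UTC−11:30), 17:12 UTC − 11h30m = 05:42 Zelath Zone standard time.
The standard-time date in Zelath Zone, 14 March 2020, is outside the daylight-saving period (19 October 2019 – 16 February 2020), so Zelath Zone is on standard time, UTC−11:30.
17:12 UTC − 11h30m = 05:42 Zelath Zone.

05:42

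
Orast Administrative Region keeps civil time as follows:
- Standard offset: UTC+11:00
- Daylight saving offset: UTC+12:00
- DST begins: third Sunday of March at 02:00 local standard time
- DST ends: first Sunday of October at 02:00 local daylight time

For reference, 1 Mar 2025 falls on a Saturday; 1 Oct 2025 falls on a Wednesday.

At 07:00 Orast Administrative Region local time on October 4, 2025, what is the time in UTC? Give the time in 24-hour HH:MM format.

19:00

1 March 2025 is a Saturday, so the first Sunday is March 2 and the third is March 16.
1 October 2025 is a Wednesday, so the first Sunday is October 5.
October 4, 2025 lies within the daylight-saving period (16 March – 5 October), so Orast Administrative Region is on daylight time, UTC+12:00.
07:00 local − 12h = 19:00 UTC (rolling into the previous day, 3 October 2025).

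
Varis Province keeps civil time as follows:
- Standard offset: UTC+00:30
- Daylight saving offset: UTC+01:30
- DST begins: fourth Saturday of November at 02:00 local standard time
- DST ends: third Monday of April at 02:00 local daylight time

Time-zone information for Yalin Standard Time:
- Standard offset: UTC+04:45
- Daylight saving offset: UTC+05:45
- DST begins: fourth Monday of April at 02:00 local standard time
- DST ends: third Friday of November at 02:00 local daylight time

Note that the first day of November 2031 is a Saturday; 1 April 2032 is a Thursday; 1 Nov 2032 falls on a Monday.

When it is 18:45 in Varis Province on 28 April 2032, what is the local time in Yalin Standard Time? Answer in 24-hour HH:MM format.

00:00

1 November 2031 is a Saturday, so the first Saturday is November 1 and the fourth is November 22.
1 April 2032 is a Thursday, so the first Monday is April 5 and the third is April 19.
Daylight saving runs 22 November 2031 – 19 April 2032; 28 April 2032 is outside that window, so Varis Province is on standard time at UTC+00:30.
18:45 Varis Province − 0h30m = 18:15 UTC.
1 April 2032 is a Thursday, so the first Monday is April 5 and the fourth is April 26.
1 November 2032 is a Monday, so the first Friday is November 5 and the third is November 19.
At the standard offset (UTC+04:45), 18:15 UTC + 4h45m = 23:00 Yalin Standard Time standard time.
The standard-time date in Yalin Standard Time, 28 April 2032, falls between 26 April and 19 November, so daylight saving is in effect and Yalin Standard Time is at UTC+05:45.
18:15 UTC + 5h45m = 00:00 Yalin Standard Time (rolling into the next day, 29 April 2032).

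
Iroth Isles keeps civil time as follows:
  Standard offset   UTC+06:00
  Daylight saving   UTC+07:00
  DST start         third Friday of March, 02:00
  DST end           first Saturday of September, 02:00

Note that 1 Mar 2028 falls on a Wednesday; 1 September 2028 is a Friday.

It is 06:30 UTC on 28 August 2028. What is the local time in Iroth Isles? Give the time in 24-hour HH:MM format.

1 March 2028 is a Wednesday, so the first Friday is March 3 and the third is March 17.
1 September 2028 is a Friday, so the first Saturday is September 2.
At the standard offset (UTC+06:00), 06:30 UTC + 6h = 12:30 Iroth Isles standard time.
The standard-time date in Iroth Isles, 28 August 2028, falls between 17 March and 2 September, so daylight saving is in effect and Iroth Isles is at UTC+07:00.
06:30 UTC + 7h = 13:30 local.

13:30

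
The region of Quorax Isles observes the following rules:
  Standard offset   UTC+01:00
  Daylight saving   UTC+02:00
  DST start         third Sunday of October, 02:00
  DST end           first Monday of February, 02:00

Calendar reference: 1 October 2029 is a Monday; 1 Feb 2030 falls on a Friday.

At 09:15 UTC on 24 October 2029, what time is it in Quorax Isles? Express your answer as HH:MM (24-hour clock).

1 October 2029 is a Monday, so the first Sunday is October 7 and the third is October 21.
1 February 2030 is a Friday, so the first Monday is February 4.
At the standard offset (UTC+01:00), 09:15 UTC + 1h = 10:15 Quorax Isles standard time.
The standard-time date in Quorax Isles, 24 October 2029, falls between 21 October 2029 and 4 February 2030, so daylight saving is in effect and Quorax Isles is at UTC+02:00.
09:15 UTC + 2h = 11:15 local.

11:15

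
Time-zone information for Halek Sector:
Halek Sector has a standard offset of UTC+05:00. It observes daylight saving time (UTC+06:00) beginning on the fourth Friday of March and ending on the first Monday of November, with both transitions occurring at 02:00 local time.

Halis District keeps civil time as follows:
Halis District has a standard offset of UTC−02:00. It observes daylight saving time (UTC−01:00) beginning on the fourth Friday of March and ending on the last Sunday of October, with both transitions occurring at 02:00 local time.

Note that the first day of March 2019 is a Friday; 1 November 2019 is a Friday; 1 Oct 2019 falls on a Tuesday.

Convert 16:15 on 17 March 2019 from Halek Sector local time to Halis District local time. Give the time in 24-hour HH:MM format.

09:15

1 March 2019 is a Friday, so the first Friday is March 1 and the fourth is March 22.
1 November 2019 is a Friday, so the first Monday is November 4.
17 March 2019 is outside the daylight-saving period (22 March – 4 November), so Halek Sector is on standard time, UTC+05:00.
16:15 Halek Sector − 5h = 11:15 UTC.
1 March 2019 is a Friday, so the first Friday is March 1 and the fourth is March 22.
1 October 2019 is a Tuesday, so Sundays fall on 6, 13, 20, 27; the last is October 27.
At the standard offset (UTC−02:00), 11:15 UTC − 2h = 09:15 Halis District standard time.
The standard-time date in Halis District, 17 March 2019, does not fall between 22 March and 27 October, so daylight saving is not in effect and Halis District is at UTC−02:00.
11:15 UTC − 2h = 09:15 Halis District.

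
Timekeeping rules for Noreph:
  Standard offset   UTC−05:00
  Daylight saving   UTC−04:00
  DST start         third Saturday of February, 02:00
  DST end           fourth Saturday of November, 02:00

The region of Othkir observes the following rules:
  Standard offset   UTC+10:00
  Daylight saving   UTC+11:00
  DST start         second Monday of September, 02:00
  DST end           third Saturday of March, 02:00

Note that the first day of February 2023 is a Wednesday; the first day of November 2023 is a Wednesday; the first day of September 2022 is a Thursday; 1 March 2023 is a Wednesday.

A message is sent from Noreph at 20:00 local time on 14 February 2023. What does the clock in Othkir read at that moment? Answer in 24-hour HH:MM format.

12:00

1 February 2023 is a Wednesday, so the first Saturday is February 4 and the third is February 18.
1 November 2023 is a Wednesday, so the first Saturday is November 4 and the fourth is November 25.
Daylight saving runs 18 February – 25 November; 14 February 2023 is outside that window, so Noreph is on standard time at UTC−05:00.
20:00 Noreph + 5h = 01:00 UTC (rolling into the next day, 15 February 2023).
1 September 2022 is a Thursday, so the first Monday is September 5 and the second is September 12.
1 March 2023 is a Wednesday, so the first Saturday is March 4 and the third is March 18.
At the standard offset (UTC+10:00), 01:00 UTC + 10h = 11:00 Othkir standard time.
The standard-time date in Othkir, 15 February 2023, falls between 12 September 2022 and 18 March 2023, so daylight saving is in effect and Othkir is at UTC+11:00.
01:00 UTC + 11h = 12:00 Othkir.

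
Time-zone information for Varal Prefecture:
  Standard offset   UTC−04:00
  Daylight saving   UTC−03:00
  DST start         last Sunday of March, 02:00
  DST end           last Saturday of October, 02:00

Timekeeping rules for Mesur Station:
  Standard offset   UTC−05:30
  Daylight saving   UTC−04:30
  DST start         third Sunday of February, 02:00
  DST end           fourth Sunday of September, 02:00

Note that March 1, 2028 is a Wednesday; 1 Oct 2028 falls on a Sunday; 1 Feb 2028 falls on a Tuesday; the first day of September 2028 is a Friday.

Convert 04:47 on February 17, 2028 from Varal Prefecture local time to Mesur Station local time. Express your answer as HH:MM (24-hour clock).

03:17

1 March 2028 is a Wednesday, so Sundays fall on 5, 12, 19, 26; the last is March 26.
1 October 2028 is a Sunday, so Saturdays fall on 7, 14, 21, 28; the last is October 28.
Daylight saving runs 26 March – 28 October; February 17, 2028 is outside that window, so Varal Prefecture is on standard time at UTC−04:00.
04:47 Varal Prefecture + 4h = 08:47 UTC.
1 February 2028 is a Tuesday, so the first Sunday is February 6 and the third is February 20.
1 September 2028 is a Friday, so the first Sunday is September 3 and the fourth is September 24.
At the standard offset (UTC−05:30), 08:47 UTC − 5h30m = 03:17 Mesur Station standard time.
The standard-time date in Mesur Station, February 17, 2028, is outside the daylight-saving period (20 February – 24 September), so Mesur Station is on standard time, UTC−05:30.
08:47 UTC − 5h30m = 03:17 Mesur Station.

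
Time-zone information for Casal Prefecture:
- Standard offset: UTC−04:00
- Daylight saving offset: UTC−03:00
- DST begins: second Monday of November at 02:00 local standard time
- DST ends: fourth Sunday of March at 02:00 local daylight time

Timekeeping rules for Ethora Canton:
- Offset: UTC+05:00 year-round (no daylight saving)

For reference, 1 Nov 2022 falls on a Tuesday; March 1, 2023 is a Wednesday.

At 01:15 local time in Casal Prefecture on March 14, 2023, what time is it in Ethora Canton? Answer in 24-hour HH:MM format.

09:15

1 November 2022 is a Tuesday, so the first Monday is November 7 and the second is November 14.
1 March 2023 is a Wednesday, so the first Sunday is March 5 and the fourth is March 26.
Daylight saving runs 14 November 2022 – 26 March 2023; March 14, 2023 is inside that window, so Casal Prefecture is at UTC−03:00.
01:15 Casal Prefecture + 3h = 04:15 UTC.
Ethora Canton stays on UTC+05:00 all year.
04:15 UTC + 5h = 09:15 Ethora Canton.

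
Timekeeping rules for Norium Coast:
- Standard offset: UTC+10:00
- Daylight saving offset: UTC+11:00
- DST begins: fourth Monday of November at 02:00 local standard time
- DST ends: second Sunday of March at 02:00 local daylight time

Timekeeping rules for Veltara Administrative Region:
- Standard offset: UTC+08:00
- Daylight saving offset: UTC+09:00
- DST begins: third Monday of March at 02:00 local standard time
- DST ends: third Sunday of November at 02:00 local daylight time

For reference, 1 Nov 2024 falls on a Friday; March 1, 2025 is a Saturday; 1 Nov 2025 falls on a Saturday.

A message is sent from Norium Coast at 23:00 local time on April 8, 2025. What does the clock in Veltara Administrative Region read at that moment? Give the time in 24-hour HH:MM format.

1 November 2024 is a Friday, so the first Monday is November 4 and the fourth is November 25.
1 March 2025 is a Saturday, so the first Sunday is March 2 and the second is March 9.
April 8, 2025 is outside the daylight-saving period (25 November 2024 – 9 March 2025), so Norium Coast is on standard time, UTC+10:00.
23:00 Norium Coast − 10h = 13:00 UTC.
1 March 2025 is a Saturday, so the first Monday is March 3 and the third is March 17.
1 November 2025 is a Saturday, so the first Sunday is November 2 and the third is November 16.
At the standard offset (UTC+08:00), 13:00 UTC + 8h = 21:00 Veltara Administrative Region standard time.
Daylight saving runs 17 March – 16 November; the standard-time date in Veltara Administrative Region, April 8, 2025, is inside that window, so Veltara Administrative Region is at UTC+09:00.
13:00 UTC + 9h = 22:00 Veltara Administrative Region.

22:00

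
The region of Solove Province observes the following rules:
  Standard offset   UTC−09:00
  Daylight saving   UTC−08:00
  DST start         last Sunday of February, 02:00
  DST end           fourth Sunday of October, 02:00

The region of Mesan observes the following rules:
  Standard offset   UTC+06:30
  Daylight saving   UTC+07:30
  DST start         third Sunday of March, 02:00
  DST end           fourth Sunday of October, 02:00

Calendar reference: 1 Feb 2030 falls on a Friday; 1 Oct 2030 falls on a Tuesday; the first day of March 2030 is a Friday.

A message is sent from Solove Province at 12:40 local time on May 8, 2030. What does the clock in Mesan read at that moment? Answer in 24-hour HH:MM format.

04:10

1 February 2030 is a Friday, so Sundays fall on 3, 10, 17, 24; the last is February 24.
1 October 2030 is a Tuesday, so the first Sunday is October 6 and the fourth is October 27.
Daylight saving runs 24 February – 27 October; May 8, 2030 is inside that window, so Solove Province is at UTC−08:00.
12:40 Solove Province + 8h = 20:40 UTC.
1 March 2030 is a Friday, so the first Sunday is March 3 and the third is March 17.
1 October 2030 is a Tuesday, so the first Sunday is October 6 and the fourth is October 27.
At the standard offset (UTC+06:30), 20:40 UTC + 6h30m = 03:10 Mesan standard time (rolling into the next day, 9 May 2030).
The standard-time date in Mesan, May 9, 2030, lies within the daylight-saving period (17 March – 27 October), so Mesan is on daylight time, UTC+07:30.
20:40 UTC + 7h30m = 04:10 Mesan (rolling into the next day, 9 May 2030).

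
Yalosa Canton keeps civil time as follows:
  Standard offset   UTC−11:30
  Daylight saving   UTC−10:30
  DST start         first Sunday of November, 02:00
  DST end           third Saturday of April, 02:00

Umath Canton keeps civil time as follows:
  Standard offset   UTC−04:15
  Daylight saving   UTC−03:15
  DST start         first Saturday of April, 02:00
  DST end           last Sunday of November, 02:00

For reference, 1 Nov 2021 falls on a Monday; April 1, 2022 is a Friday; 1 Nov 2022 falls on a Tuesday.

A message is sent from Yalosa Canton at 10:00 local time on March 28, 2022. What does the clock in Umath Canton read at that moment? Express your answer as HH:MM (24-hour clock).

1 November 2021 is a Monday, so the first Sunday is November 7.
1 April 2022 is a Friday, so the first Saturday is April 2 and the third is April 16.
Daylight saving runs 7 November 2021 – 16 April 2022; March 28, 2022 is inside that window, so Yalosa Canton is at UTC−10:30.
10:00 Yalosa Canton + 10h30m = 20:30 UTC.
1 April 2022 is a Friday, so the first Saturday is April 2.
1 November 2022 is a Tuesday, so Sundays fall on 6, 13, 20, 27; the last is November 27.
At the standard offset (UTC−04:15), 20:30 UTC − 4h15m = 16:15 Umath Canton standard time.
The standard-time date in Umath Canton, March 28, 2022, is outside the daylight-saving period (2 April – 27 November), so Umath Canton is on standard time, UTC−04:15.
20:30 UTC − 4h15m = 16:15 Umath Canton.

16:15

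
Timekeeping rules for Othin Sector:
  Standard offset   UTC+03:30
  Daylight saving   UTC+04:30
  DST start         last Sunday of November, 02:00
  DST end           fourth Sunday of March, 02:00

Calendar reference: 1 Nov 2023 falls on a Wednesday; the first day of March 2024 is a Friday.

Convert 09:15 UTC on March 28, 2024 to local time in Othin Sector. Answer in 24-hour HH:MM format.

12:45

1 November 2023 is a Wednesday, so Sundays fall on 5, 12, 19, 26; the last is November 26.
1 March 2024 is a Friday, so the first Sunday is March 3 and the fourth is March 24.
At the standard offset (UTC+03:30), 09:15 UTC + 3h30m = 12:45 Othin Sector standard time.
Daylight saving runs 26 November 2023 – 24 March 2024; the standard-time date in Othin Sector, March 28, 2024, is outside that window, so Othin Sector is on standard time at UTC+03:30.
09:15 UTC + 3h30m = 12:45 local.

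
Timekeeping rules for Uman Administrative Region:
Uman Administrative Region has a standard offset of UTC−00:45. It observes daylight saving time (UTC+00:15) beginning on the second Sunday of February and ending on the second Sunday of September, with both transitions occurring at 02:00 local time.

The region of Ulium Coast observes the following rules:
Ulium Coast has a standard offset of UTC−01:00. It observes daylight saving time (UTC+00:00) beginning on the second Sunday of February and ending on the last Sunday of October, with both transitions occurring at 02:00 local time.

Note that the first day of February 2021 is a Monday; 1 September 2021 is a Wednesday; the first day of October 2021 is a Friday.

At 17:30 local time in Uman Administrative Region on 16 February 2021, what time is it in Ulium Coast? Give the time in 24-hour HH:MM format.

1 February 2021 is a Monday, so the first Sunday is February 7 and the second is February 14.
1 September 2021 is a Wednesday, so the first Sunday is September 5 and the second is September 12.
16 February 2021 lies within the daylight-saving period (14 February – 12 September), so Uman Administrative Region is on daylight time, UTC+00:15.
17:30 Uman Administrative Region − 0h15m = 17:15 UTC.
1 February 2021 is a Monday, so the first Sunday is February 7 and the second is February 14.
1 October 2021 is a Friday, so Sundays fall on 3, 10, 17, 24, 31; the last is October 31.
At the standard offset (UTC−01:00), 17:15 UTC − 1h = 16:15 Ulium Coast standard time.
The standard-time date in Ulium Coast, 16 February 2021, falls between 14 February and 31 October, so daylight saving is in effect and Ulium Coast is at UTC+00:00.
17:15 UTC + 0h = 17:15 Ulium Coast.

17:15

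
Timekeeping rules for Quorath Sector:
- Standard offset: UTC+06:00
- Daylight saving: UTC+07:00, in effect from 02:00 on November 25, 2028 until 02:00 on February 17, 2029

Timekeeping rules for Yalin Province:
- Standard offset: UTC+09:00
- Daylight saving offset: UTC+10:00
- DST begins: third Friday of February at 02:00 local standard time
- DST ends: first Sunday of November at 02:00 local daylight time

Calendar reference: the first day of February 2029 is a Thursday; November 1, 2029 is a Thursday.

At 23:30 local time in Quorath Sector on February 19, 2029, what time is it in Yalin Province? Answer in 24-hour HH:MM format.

February 19, 2029 does not fall between 25 November 2028 and 17 February 2029, so daylight saving is not in effect and Quorath Sector is at UTC+06:00.
23:30 Quorath Sector − 6h = 17:30 UTC.
1 February 2029 is a Thursday, so the first Friday is February 2 and the third is February 16.
1 November 2029 is a Thursday, so the first Sunday is November 4.
At the standard offset (UTC+09:00), 17:30 UTC + 9h = 02:30 Yalin Province standard time (rolling into the next day, 20 February 2029).
The standard-time date in Yalin Province, February 20, 2029, falls between 16 February and 4 November, so daylight saving is in effect and Yalin Province is at UTC+10:00.
17:30 UTC + 10h = 03:30 Yalin Province (rolling into the next day, 20 February 2029).

03:30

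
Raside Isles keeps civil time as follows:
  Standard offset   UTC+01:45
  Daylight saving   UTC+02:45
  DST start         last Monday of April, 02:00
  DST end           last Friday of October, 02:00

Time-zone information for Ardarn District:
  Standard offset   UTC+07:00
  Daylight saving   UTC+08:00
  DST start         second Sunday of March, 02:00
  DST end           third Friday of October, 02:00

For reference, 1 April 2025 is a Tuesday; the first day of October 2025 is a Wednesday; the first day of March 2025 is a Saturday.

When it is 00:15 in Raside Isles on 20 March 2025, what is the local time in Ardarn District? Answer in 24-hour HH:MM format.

1 April 2025 is a Tuesday, so Mondays fall on 7, 14, 21, 28; the last is April 28.
1 October 2025 is a Wednesday, so Fridays fall on 3, 10, 17, 24, 31; the last is October 31.
20 March 2025 does not fall between 28 April and 31 October, so daylight saving is not in effect and Raside Isles is at UTC+01:45.
00:15 Raside Isles − 1h45m = 22:30 UTC (rolling into the previous day, 19 March 2025).
1 March 2025 is a Saturday, so the first Sunday is March 2 and the second is March 9.
1 October 2025 is a Wednesday, so the first Friday is October 3 and the third is October 17.
At the standard offset (UTC+07:00), 22:30 UTC + 7h = 05:30 Ardarn District standard time (rolling into the next day, 20 March 2025).
The standard-time date in Ardarn District, 20 March 2025, falls between 9 March and 17 October, so daylight saving is in effect and Ardarn District is at UTC+08:00.
22:30 UTC + 8h = 06:30 Ardarn District (rolling into the next day, 20 March 2025).

06:30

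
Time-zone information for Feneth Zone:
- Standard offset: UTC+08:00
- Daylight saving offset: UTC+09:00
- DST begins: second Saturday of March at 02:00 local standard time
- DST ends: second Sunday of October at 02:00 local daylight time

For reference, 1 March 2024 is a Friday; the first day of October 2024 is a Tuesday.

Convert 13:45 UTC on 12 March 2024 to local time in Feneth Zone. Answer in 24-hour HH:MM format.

1 March 2024 is a Friday, so the first Saturday is March 2 and the second is March 9.
1 October 2024 is a Tuesday, so the first Sunday is October 6 and the second is October 13.
At the standard offset (UTC+08:00), 13:45 UTC + 8h = 21:45 Feneth Zone standard time.
The standard-time date in Feneth Zone, 12 March 2024, lies within the daylight-saving period (9 March – 13 October), so Feneth Zone is on daylight time, UTC+09:00.
13:45 UTC + 9h = 22:45 local.

22:45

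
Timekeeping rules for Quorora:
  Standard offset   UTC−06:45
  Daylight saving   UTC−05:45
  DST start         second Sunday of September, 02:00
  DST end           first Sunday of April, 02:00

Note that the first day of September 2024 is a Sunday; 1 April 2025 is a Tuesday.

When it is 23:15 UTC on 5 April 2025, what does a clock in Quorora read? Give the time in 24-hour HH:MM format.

1 September 2024 is a Sunday, so the first Sunday is September 1 and the second is September 8.
1 April 2025 is a Tuesday, so the first Sunday is April 6.
At the standard offset (UTC−06:45), 23:15 UTC − 6h45m = 16:30 Quorora standard time.
The standard-time date in Quorora, 5 April 2025, lies within the daylight-saving period (8 September 2024 – 6 April 2025), so Quorora is on daylight time, UTC−05:45.
23:15 UTC − 5h45m = 17:30 local.

17:30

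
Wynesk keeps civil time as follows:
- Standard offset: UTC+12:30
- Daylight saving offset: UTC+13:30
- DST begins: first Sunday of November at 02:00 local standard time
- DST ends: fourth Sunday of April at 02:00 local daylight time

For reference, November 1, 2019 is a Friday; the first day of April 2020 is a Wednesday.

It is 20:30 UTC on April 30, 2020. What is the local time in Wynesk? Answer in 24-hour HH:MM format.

1 November 2019 is a Friday, so the first Sunday is November 3.
1 April 2020 is a Wednesday, so the first Sunday is April 5 and the fourth is April 26.
At the standard offset (UTC+12:30), 20:30 UTC + 12h30m = 09:00 Wynesk standard time (rolling into the next day, 1 May 2020).
The standard-time date in Wynesk, May 1, 2020, does not fall between 3 November 2019 and 26 April 2020, so daylight saving is not in effect and Wynesk is at UTC+12:30.
20:30 UTC + 12h30m = 09:00 local (rolling into the next day, 1 May 2020).

09:00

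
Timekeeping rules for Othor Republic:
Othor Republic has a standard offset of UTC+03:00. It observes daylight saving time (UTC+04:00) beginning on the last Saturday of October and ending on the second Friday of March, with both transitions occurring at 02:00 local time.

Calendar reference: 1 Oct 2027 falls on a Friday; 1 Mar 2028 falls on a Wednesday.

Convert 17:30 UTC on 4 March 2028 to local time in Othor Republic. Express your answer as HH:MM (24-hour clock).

21:30

1 October 2027 is a Friday, so Saturdays fall on 2, 9, 16, 23, 30; the last is October 30.
1 March 2028 is a Wednesday, so the first Friday is March 3 and the second is March 10.
At the standard offset (UTC+03:00), 17:30 UTC + 3h = 20:30 Othor Republic standard time.
The standard-time date in Othor Republic, 4 March 2028, falls between 30 October 2027 and 10 March 2028, so daylight saving is in effect and Othor Republic is at UTC+04:00.
17:30 UTC + 4h = 21:30 local.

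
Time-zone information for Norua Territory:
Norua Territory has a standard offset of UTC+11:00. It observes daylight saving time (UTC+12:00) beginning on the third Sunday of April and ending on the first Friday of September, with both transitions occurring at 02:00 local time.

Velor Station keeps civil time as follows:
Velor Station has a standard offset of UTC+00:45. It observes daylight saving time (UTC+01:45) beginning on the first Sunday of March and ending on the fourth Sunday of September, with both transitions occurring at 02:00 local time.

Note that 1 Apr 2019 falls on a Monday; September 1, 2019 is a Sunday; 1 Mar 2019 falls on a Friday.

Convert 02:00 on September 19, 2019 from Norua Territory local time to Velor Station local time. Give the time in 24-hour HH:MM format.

16:45

1 April 2019 is a Monday, so the first Sunday is April 7 and the third is April 21.
1 September 2019 is a Sunday, so the first Friday is September 6.
September 19, 2019 is outside the daylight-saving period (21 April – 6 September), so Norua Territory is on standard time, UTC+11:00.
02:00 Norua Territory − 11h = 15:00 UTC (rolling into the previous day, 18 September 2019).
1 March 2019 is a Friday, so the first Sunday is March 3.
1 September 2019 is a Sunday, so the first Sunday is September 1 and the fourth is September 22.
At the standard offset (UTC+00:45), 15:00 UTC + 0h45m = 15:45 Velor Station standard time.
The standard-time date in Velor Station, September 18, 2019, lies within the daylight-saving period (3 March – 22 September), so Velor Station is on daylight time, UTC+01:45.
15:00 UTC + 1h45m = 16:45 Velor Station.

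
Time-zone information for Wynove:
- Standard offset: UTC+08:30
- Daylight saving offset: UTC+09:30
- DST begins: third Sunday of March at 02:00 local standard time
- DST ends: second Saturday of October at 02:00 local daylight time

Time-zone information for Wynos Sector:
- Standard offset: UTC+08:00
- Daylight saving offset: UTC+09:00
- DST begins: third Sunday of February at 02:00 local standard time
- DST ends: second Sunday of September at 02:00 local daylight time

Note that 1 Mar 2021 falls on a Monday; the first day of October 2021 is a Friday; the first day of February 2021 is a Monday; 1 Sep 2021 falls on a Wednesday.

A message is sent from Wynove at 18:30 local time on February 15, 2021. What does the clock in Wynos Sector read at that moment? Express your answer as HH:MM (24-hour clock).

1 March 2021 is a Monday, so the first Sunday is March 7 and the third is March 21.
1 October 2021 is a Friday, so the first Saturday is October 2 and the second is October 9.
February 15, 2021 does not fall between 21 March and 9 October, so daylight saving is not in effect and Wynove is at UTC+08:30.
18:30 Wynove − 8h30m = 10:00 UTC.
1 February 2021 is a Monday, so the first Sunday is February 7 and the third is February 21.
1 September 2021 is a Wednesday, so the first Sunday is September 5 and the second is September 12.
At the standard offset (UTC+08:00), 10:00 UTC + 8h = 18:00 Wynos Sector standard time.
Daylight saving runs 21 February – 12 September; the standard-time date in Wynos Sector, February 15, 2021, is outside that window, so Wynos Sector is on standard time at UTC+08:00.
10:00 UTC + 8h = 18:00 Wynos Sector.

18:00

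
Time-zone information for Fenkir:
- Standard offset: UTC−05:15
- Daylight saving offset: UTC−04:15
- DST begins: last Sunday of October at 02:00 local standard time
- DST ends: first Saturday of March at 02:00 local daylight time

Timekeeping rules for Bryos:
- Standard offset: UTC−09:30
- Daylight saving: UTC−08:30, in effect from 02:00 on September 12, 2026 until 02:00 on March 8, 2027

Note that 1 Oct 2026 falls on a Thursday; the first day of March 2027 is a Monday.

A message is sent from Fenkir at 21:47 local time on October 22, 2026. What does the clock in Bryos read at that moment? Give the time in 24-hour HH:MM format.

1 October 2026 is a Thursday, so Sundays fall on 4, 11, 18, 25; the last is October 25.
1 March 2027 is a Monday, so the first Saturday is March 6.
Daylight saving runs 25 October 2026 – 6 March 2027; October 22, 2026 is outside that window, so Fenkir is on standard time at UTC−05:15.
21:47 Fenkir + 5h15m = 03:02 UTC (rolling into the next day, 23 October 2026).
At the standard offset (UTC−09:30), 03:02 UTC − 9h30m = 17:32 Bryos standard time (rolling into the previous day, 22 October 2026).
The standard-time date in Bryos, October 22, 2026, lies within the daylight-saving period (12 September 2026 – 8 March 2027), so Bryos is on daylight time, UTC−08:30.
03:02 UTC − 8h30m = 18:32 Bryos (rolling into the previous day, 22 October 2026).

18:32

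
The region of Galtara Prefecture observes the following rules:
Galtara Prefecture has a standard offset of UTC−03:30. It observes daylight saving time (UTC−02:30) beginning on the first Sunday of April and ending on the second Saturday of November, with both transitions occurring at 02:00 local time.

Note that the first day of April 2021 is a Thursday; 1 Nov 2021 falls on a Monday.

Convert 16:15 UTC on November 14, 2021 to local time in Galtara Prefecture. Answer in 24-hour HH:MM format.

1 April 2021 is a Thursday, so the first Sunday is April 4.
1 November 2021 is a Monday, so the first Saturday is November 6 and the second is November 13.
At the standard offset (UTC−03:30), 16:15 UTC − 3h30m = 12:45 Galtara Prefecture standard time.
The standard-time date in Galtara Prefecture, November 14, 2021, is outside the daylight-saving period (4 April – 13 November), so Galtara Prefecture is on standard time, UTC−03:30.
16:15 UTC − 3h30m = 12:45 local.

12:45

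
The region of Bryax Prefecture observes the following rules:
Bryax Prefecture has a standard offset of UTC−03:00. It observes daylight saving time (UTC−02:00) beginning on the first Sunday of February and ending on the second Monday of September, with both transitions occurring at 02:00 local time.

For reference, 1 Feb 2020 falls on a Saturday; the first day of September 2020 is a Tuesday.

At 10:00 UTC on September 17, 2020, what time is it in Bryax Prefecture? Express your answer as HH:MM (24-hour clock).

1 February 2020 is a Saturday, so the first Sunday is February 2.
1 September 2020 is a Tuesday, so the first Monday is September 7 and the second is September 14.
At the standard offset (UTC−03:00), 10:00 UTC − 3h = 07:00 Bryax Prefecture standard time.
The standard-time date in Bryax Prefecture, September 17, 2020, does not fall between 2 February and 14 September, so daylight saving is not in effect and Bryax Prefecture is at UTC−03:00.
10:00 UTC − 3h = 07:00 local.

07:00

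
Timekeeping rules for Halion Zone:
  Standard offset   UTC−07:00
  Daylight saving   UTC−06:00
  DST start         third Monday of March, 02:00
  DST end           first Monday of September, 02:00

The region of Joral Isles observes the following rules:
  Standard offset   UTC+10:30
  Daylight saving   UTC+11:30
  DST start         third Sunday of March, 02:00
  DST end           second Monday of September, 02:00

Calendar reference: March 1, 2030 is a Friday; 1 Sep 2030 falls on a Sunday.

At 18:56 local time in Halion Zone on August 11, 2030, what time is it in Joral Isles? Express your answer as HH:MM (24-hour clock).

1 March 2030 is a Friday, so the first Monday is March 4 and the third is March 18.
1 September 2030 is a Sunday, so the first Monday is September 2.
August 11, 2030 falls between 18 March and 2 September, so daylight saving is in effect and Halion Zone is at UTC−06:00.
18:56 Halion Zone + 6h = 00:56 UTC (rolling into the next day, 12 August 2030).
1 March 2030 is a Friday, so the first Sunday is March 3 and the third is March 17.
1 September 2030 is a Sunday, so the first Monday is September 2 and the second is September 9.
At the standard offset (UTC+10:30), 00:56 UTC + 10h30m = 11:26 Joral Isles standard time.
Daylight saving runs 17 March – 9 September; the standard-time date in Joral Isles, August 12, 2030, is inside that window, so Joral Isles is at UTC+11:30.
00:56 UTC + 11h30m = 12:26 Joral Isles.

12:26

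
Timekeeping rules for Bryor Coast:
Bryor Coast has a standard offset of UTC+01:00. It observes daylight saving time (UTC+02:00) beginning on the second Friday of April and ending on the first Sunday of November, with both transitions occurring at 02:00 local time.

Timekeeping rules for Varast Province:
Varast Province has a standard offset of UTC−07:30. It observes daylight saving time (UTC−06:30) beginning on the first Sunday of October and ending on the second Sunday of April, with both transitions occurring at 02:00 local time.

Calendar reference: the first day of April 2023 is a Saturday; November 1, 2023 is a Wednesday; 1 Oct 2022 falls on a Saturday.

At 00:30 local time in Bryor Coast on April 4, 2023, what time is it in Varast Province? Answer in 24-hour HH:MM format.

17:00

1 April 2023 is a Saturday, so the first Friday is April 7 and the second is April 14.
1 November 2023 is a Wednesday, so the first Sunday is November 5.
April 4, 2023 is outside the daylight-saving period (14 April – 5 November), so Bryor Coast is on standard time, UTC+01:00.
00:30 Bryor Coast − 1h = 23:30 UTC (rolling into the previous day, 3 April 2023).
1 October 2022 is a Saturday, so the first Sunday is October 2.
1 April 2023 is a Saturday, so the first Sunday is April 2 and the second is April 9.
At the standard offset (UTC−07:30), 23:30 UTC − 7h30m = 16:00 Varast Province standard time.
The standard-time date in Varast Province, April 3, 2023, lies within the daylight-saving period (2 October 2022 – 9 April 2023), so Varast Province is on daylight time, UTC−06:30.
23:30 UTC − 6h30m = 17:00 Varast Province.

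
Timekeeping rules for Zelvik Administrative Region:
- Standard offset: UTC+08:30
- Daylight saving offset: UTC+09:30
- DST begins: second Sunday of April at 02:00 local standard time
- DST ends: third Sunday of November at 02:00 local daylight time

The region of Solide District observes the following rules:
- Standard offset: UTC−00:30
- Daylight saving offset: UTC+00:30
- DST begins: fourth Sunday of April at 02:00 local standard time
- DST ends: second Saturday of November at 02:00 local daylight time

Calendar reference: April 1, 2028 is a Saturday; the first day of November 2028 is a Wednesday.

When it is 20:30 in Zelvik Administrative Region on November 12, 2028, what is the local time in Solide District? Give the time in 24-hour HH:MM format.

10:30

1 April 2028 is a Saturday, so the first Sunday is April 2 and the second is April 9.
1 November 2028 is a Wednesday, so the first Sunday is November 5 and the third is November 19.
Daylight saving runs 9 April – 19 November; November 12, 2028 is inside that window, so Zelvik Administrative Region is at UTC+09:30.
20:30 Zelvik Administrative Region − 9h30m = 11:00 UTC.
1 April 2028 is a Saturday, so the first Sunday is April 2 and the fourth is April 23.
1 November 2028 is a Wednesday, so the first Saturday is November 4 and the second is November 11.
At the standard offset (UTC−00:30), 11:00 UTC − 0h30m = 10:30 Solide District standard time.
The standard-time date in Solide District, November 12, 2028, does not fall between 23 April and 11 November, so daylight saving is not in effect and Solide District is at UTC−00:30.
11:00 UTC − 0h30m = 10:30 Solide District.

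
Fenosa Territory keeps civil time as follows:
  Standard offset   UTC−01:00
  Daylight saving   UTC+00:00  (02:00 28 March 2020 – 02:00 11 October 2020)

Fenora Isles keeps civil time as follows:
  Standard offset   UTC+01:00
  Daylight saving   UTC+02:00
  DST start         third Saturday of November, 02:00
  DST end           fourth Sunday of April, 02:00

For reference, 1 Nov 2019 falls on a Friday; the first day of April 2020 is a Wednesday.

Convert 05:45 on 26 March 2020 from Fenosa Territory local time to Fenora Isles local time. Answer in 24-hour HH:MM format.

26 March 2020 is outside the daylight-saving period (28 March – 11 October), so Fenosa Territory is on standard time, UTC−01:00.
05:45 Fenosa Territory + 1h = 06:45 UTC.
1 November 2019 is a Friday, so the first Saturday is November 2 and the third is November 16.
1 April 2020 is a Wednesday, so the first Sunday is April 5 and the fourth is April 26.
At the standard offset (UTC+01:00), 06:45 UTC + 1h = 07:45 Fenora Isles standard time.
Daylight saving runs 16 November 2019 – 26 April 2020; the standard-time date in Fenora Isles, 26 March 2020, is inside that window, so Fenora Isles is at UTC+02:00.
06:45 UTC + 2h = 08:45 Fenora Isles.

08:45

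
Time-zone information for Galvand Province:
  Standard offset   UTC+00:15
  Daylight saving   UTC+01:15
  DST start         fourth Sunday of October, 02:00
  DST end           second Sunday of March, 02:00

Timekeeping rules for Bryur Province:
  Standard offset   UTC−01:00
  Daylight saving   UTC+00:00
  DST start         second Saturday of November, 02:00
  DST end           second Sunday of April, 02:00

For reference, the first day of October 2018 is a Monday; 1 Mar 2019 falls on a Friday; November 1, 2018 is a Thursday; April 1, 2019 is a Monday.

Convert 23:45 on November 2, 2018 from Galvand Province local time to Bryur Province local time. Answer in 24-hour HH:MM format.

1 October 2018 is a Monday, so the first Sunday is October 7 and the fourth is October 28.
1 March 2019 is a Friday, so the first Sunday is March 3 and the second is March 10.
November 2, 2018 falls between 28 October 2018 and 10 March 2019, so daylight saving is in effect and Galvand Province is at UTC+01:15.
23:45 Galvand Province − 1h15m = 22:30 UTC.
1 November 2018 is a Thursday, so the first Saturday is November 3 and the second is November 10.
1 April 2019 is a Monday, so the first Sunday is April 7 and the second is April 14.
At the standard offset (UTC−01:00), 22:30 UTC − 1h = 21:30 Bryur Province standard time.
The standard-time date in Bryur Province, November 2, 2018, does not fall between 10 November 2018 and 14 April 2019, so daylight saving is not in effect and Bryur Province is at UTC−01:00.
22:30 UTC − 1h = 21:30 Bryur Province.

21:30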